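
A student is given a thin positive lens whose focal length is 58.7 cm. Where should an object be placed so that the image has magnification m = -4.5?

m = −d_i/d_o ⇒ d_i = −m·d_o.
1/f = 1/d_o + 1/d_i = 1/d_o − 1/(m·d_o) = (1 − 1/m)/d_o, so d_o = f(1 − 1/m) = (58.70)(1 − 1/(-4.5)) = 71.7 cm.

71.7 cm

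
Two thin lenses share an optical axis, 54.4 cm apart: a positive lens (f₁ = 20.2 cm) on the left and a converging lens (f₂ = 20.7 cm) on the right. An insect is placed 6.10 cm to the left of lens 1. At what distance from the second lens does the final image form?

30.8 cm

Lens 1: 1/d_i1 = 1/f₁ − 1/d_o1 = 1/(20.2) − 1/(6.10) = -0.1144, so d_i1 = -8.739 cm.
The intermediate image is 8.739 cm to the left of lens 1 (virtual), which is 54.4 − (-8.739) = 63.14 cm to the left of lens 2, so d_o2 = +63.14 cm.
Lens 2: 1/d_i2 = 1/f₂ − 1/d_o2 = 1/(20.7) − 1/(63.14) = 0.03247, so d_i2 = 30.8 cm.
The final image is real, 30.8 cm to the right of lens 2 (overall magnification ≈ -0.70).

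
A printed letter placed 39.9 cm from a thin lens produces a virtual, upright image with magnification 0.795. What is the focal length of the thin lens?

f = -155 cm (diverging)

m = −d_i/d_o ⇒ d_i = −m·d_o = −(+0.795)·(39.9) = -31.72 cm.
1/f = 1/d_o + 1/d_i = 1/(39.9) + 1/(-31.72) = -0.006463, so f = -155 cm.
Since f is negative, the thin lens is diverging.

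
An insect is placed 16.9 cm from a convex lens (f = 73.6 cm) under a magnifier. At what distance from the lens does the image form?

Lens equation: 1/v = 1/f − 1/u = 1/(73.60) − 1/(16.9) = 0.01359 − 0.05917 = -0.04558, so v = -21.9 cm.
The image is virtual, upright and enlarged, on the same side as the object.

21.9 cm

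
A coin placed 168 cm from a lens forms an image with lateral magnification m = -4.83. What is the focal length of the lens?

f = 139 cm (converging)

m = −d_i/d_o ⇒ d_i = −m·d_o = −(-4.83)·(168) = 811.4 cm.
1/f = 1/d_o + 1/d_i = 1/(168) + 1/(811.4) = 0.007185, so f = 139 cm.
Since f is positive, the lens is converging.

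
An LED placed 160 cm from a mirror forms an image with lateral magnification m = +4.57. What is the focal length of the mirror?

m = −d_i/d_o ⇒ d_i = −m·d_o = −(+4.57)·(160) = -731.2 cm.
1/f = 1/d_o + 1/d_i = 1/(160) + 1/(-731.2) = 0.004882, so f = 205 cm.
Since f is positive, the mirror is concave.

f = 205 cm (concave)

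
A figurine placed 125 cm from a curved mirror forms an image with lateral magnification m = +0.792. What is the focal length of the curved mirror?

m = −d_i/d_o ⇒ d_i = −m·d_o = −(+0.792)·(125) = -99.00 cm.
1/f = 1/d_o + 1/d_i = 1/(125) + 1/(-99.00) = -0.002101, so f = -476 cm.
Since f is negative, the curved mirror is convex.

f = -476 cm (convex)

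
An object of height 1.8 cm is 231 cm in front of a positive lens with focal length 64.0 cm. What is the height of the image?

1/d_i = 1/f − 1/d_o = 1/(64.00) − 1/(231) = 0.01130, so d_i = 88.53 cm.
m = −d_i/d_o = -0.3832.
|h_i| = |m|·h_o = 0.3832 × 1.8 = 0.690 cm. The image is real, inverted and reduced, on the far side of the lens.

0.690 cm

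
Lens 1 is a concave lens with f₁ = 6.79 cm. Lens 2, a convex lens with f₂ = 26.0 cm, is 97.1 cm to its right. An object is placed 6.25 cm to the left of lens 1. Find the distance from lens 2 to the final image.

35.1 cm

Lens 1 is diverging, so f₁ = −6.79 cm.
Lens 1: 1/d_i1 = 1/f₁ − 1/d_o1 = 1/(-6.79) − 1/(6.25) = -0.3073, so d_i1 = -3.254 cm.
The intermediate image is 3.254 cm to the left of lens 1 (virtual), which is 97.1 − (-3.254) = 100.4 cm to the left of lens 2, so d_o2 = +100.4 cm.
Lens 2: 1/d_i2 = 1/f₂ − 1/d_o2 = 1/(26.0) − 1/(100.4) = 0.02850, so d_i2 = 35.1 cm.
The final image is real, 35.1 cm to the right of lens 2 (overall magnification ≈ -0.18).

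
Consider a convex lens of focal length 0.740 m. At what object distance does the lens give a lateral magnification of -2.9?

0.995 m

m = −d_i/d_o ⇒ d_i = −m·d_o.
1/f = 1/d_o + 1/d_i = 1/d_o − 1/(m·d_o) = (1 − 1/m)/d_o, so d_o = f(1 − 1/m) = (0.7400)(1 − 1/(-2.9)) = 0.995 m.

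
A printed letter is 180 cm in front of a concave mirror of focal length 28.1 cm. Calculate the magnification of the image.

1/d_i = 1/f − 1/d_o = 1/(28.10) − 1/(180) = 0.03003, so d_i = 33.30 cm.
m = −d_i/d_o = −(33.30)/(180) = -0.185.
The image is real, inverted and reduced, in front of the mirror.

m = -0.185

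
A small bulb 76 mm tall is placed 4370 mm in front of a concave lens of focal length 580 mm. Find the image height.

8.91 mm

For a concave lens, f = -580 mm.
1/d_i = 1/f − 1/d_o = 1/(-580.0) − 1/(4370) = -0.001953, so d_i = -512.0 mm.
m = −d_i/d_o = +0.1172.
|h_i| = |m|·h_o = 0.1172 × 76 = 8.91 mm. The image is virtual, upright and reduced, on the same side as the object.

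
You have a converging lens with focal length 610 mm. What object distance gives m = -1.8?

949 mm

m = −d_i/d_o ⇒ d_i = −m·d_o.
1/f = 1/d_o + 1/d_i = 1/d_o − 1/(m·d_o) = (1 − 1/m)/d_o, so d_o = f(1 − 1/m) = (610.0)(1 − 1/(-1.8)) = 949 mm.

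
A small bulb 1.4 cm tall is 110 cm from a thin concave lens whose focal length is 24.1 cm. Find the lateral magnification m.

For a concave lens, f = -24.1 cm.
1/d_i = 1/f − 1/d_o = 1/(-24.10) − 1/(110) = -0.05058, so d_i = -19.77 cm.
m = −d_i/d_o = −(-19.77)/(110) = +0.180.
The image is virtual, upright and reduced, on the same side as the object.

m = +0.180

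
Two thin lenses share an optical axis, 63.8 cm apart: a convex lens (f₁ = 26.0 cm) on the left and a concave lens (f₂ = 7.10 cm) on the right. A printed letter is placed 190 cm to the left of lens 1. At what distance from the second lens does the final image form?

5.86 cm

Lens 1: 1/d_i1 = 1/f₁ − 1/d_o1 = 1/(26.0) − 1/(190) = 0.03320, so d_i1 = 30.12 cm.
The intermediate image is 30.12 cm to the right of lens 1, which is 63.8 − (30.12) = 33.68 cm to the left of lens 2, so d_o2 = +33.68 cm.
Lens 2 is diverging, so f₂ = −7.10 cm.
Lens 2: 1/d_i2 = 1/f₂ − 1/d_o2 = 1/(-7.10) − 1/(33.68) = -0.1705, so d_i2 = -5.86 cm.
The final image is virtual, 5.86 cm to the left of lens 2 (overall magnification ≈ -0.028).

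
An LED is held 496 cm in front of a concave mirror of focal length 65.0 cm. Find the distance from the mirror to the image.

Mirror equation: 1/d_i = 1/f − 1/d_o = 1/(65.00) − 1/(496) = 0.01538 − 0.002016 = 0.01337, so d_i = 74.8 cm.
The image is real, inverted and reduced, in front of the mirror.

74.8 cm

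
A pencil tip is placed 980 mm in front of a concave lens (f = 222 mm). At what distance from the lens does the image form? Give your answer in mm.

181 mm

For a concave lens, f = -222 mm.
Thin-lens equation: 1/v = 1/f − 1/u = 1/(-222.0) − 1/(980) = -0.004505 − 0.001020 = -0.005525, so v = -181 mm.
The image is virtual, upright and reduced, on the same side as the object.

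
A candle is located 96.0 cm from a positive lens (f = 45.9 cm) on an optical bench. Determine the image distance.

Lens equation: 1/v = 1/f − 1/u = 1/(45.90) − 1/(96.0) = 0.02179 − 0.01042 = 0.01137, so v = 88.0 cm.
The image is real, inverted and reduced, on the far side of the lens.

88.0 cm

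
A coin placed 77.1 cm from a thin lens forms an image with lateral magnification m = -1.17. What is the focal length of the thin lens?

f = 41.6 cm (converging)

m = −d_i/d_o ⇒ d_i = −m·d_o = −(-1.17)·(77.1) = 90.21 cm.
1/f = 1/d_o + 1/d_i = 1/(77.1) + 1/(90.21) = 0.02406, so f = 41.6 cm.
Since f is positive, the thin lens is converging.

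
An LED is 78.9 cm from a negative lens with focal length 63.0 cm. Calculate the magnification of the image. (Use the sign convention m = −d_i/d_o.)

m = +0.444

For a negative lens, f = -63.0 cm.
1/d_i = 1/f − 1/d_o = 1/(-63.00) − 1/(78.9) = -0.02855, so d_i = -35.03 cm.
m = −d_i/d_o = −(-35.03)/(78.9) = +0.444.
The image is virtual, upright and reduced, on the same side as the object.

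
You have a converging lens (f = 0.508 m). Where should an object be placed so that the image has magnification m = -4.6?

m = −d_i/d_o ⇒ d_i = −m·d_o.
1/f = 1/d_o + 1/d_i = 1/d_o − 1/(m·d_o) = (1 − 1/m)/d_o, so d_o = f(1 − 1/m) = (0.5080)(1 − 1/(-4.6)) = 0.618 m.

0.618 m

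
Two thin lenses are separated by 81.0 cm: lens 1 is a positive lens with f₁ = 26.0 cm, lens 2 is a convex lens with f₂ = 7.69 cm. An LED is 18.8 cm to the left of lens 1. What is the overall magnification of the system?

Lens 1: 1/d_i1 = 1/(26.0) − 1/(18.8) = -0.01473, so d_i1 = -67.89 cm; m₁ = −d_i1/d_o1 = +3.611.
d_o2 = 81.0 − (-67.89) = 148.9 cm.
Lens 2: 1/d_i2 = 1/(7.69) − 1/(148.9) = 0.1233, so d_i2 = 8.109 cm; m₂ = −d_i2/d_o2 = -0.05446.
m = m₁·m₂ = (+3.611)(-0.05446) = -0.197.

m = -0.197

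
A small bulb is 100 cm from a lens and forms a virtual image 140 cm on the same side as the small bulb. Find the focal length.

f = 350 cm (converging)

Virtual image ⇒ d_i = −140 cm.
1/f = 1/d_o + 1/d_i = 1/(100) + 1/(-140) = 0.002857, so f = 350 cm.
Since f is positive, the lens is converging.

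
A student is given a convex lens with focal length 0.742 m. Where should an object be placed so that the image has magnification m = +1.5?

0.247 m

m = −d_i/d_o ⇒ d_i = −m·d_o.
1/f = 1/d_o + 1/d_i = 1/d_o − 1/(m·d_o) = (1 − 1/m)/d_o, so d_o = f(1 − 1/m) = (0.7420)(1 − 1/(+1.5)) = 0.247 m.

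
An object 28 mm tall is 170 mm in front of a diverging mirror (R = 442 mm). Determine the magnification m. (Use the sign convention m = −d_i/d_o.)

m = +0.565

f = R/2 = 442/2 = 221.0 mm; for a diverging mirror, f = -221.0 mm.
1/d_i = 1/f − 1/d_o = 1/(-221.0) − 1/(170) = -0.01041, so d_i = -96.09 mm.
m = −d_i/d_o = −(-96.09)/(170) = +0.565.
The image is virtual, upright and reduced, behind the mirror.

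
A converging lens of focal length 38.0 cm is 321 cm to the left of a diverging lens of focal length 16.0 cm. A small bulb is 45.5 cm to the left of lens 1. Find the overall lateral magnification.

Lens 1: 1/d_i1 = 1/(38.0) − 1/(45.5) = 0.004338, so d_i1 = 230.5 cm; m₁ = −d_i1/d_o1 = -5.066.
d_o2 = 321 − (230.5) = 90.50 cm.
f₂ = −16.0 cm (diverging).
Lens 2: 1/d_i2 = 1/(-16.0) − 1/(90.50) = -0.07355, so d_i2 = -13.60 cm; m₂ = −d_i2/d_o2 = +0.1502.
m = m₁·m₂ = (-5.066)(+0.1502) = -0.761.

m = -0.761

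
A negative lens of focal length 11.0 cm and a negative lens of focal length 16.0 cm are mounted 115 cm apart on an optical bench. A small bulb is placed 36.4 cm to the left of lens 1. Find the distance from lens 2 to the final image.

14.2 cm

Lens 1 is diverging, so f₁ = −11.0 cm.
Lens 1: 1/d_i1 = 1/f₁ − 1/d_o1 = 1/(-11.0) − 1/(36.4) = -0.1184, so d_i1 = -8.447 cm.
The intermediate image is 8.447 cm to the left of lens 1 (virtual), which is 115 − (-8.447) = 123.4 cm to the left of lens 2, so d_o2 = +123.4 cm.
Lens 2 is diverging, so f₂ = −16.0 cm.
Lens 2: 1/d_i2 = 1/f₂ − 1/d_o2 = 1/(-16.0) − 1/(123.4) = -0.07060, so d_i2 = -14.2 cm.
The final image is virtual, 14.2 cm to the left of lens 2 (overall magnification ≈ 0.027).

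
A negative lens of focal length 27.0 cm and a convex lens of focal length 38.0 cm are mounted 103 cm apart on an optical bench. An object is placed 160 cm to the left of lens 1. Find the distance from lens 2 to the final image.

Lens 1 is diverging, so f₁ = −27.0 cm.
Lens 1: 1/d_i1 = 1/f₁ − 1/d_o1 = 1/(-27.0) − 1/(160) = -0.04329, so d_i1 = -23.10 cm.
The intermediate image is 23.10 cm to the left of lens 1 (virtual), which is 103 − (-23.10) = 126.1 cm to the left of lens 2, so d_o2 = +126.1 cm.
Lens 2: 1/d_i2 = 1/f₂ − 1/d_o2 = 1/(38.0) − 1/(126.1) = 0.01839, so d_i2 = 54.4 cm.
The final image is real, 54.4 cm to the right of lens 2 (overall magnification ≈ -0.062).

54.4 cm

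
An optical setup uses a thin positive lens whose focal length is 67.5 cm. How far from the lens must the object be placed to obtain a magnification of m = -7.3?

m = −d_i/d_o ⇒ d_i = −m·d_o.
1/f = 1/d_o + 1/d_i = 1/d_o − 1/(m·d_o) = (1 − 1/m)/d_o, so d_o = f(1 − 1/m) = (67.50)(1 − 1/(-7.3)) = 76.7 cm.

76.7 cm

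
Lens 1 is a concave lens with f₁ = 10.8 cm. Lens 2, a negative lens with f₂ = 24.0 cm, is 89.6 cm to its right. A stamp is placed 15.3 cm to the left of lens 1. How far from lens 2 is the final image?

19.2 cm

Lens 1 is diverging, so f₁ = −10.8 cm.
Lens 1: 1/d_i1 = 1/f₁ − 1/d_o1 = 1/(-10.8) − 1/(15.3) = -0.1580, so d_i1 = -6.331 cm.
The intermediate image is 6.331 cm to the left of lens 1 (virtual), which is 89.6 − (-6.331) = 95.93 cm to the left of lens 2, so d_o2 = +95.93 cm.
Lens 2 is diverging, so f₂ = −24.0 cm.
Lens 2: 1/d_i2 = 1/f₂ − 1/d_o2 = 1/(-24.0) − 1/(95.93) = -0.05209, so d_i2 = -19.2 cm.
The final image is virtual, 19.2 cm to the left of lens 2 (overall magnification ≈ 0.083).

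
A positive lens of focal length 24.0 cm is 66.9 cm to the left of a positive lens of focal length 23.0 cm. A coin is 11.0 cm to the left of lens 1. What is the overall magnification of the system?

Lens 1: 1/d_i1 = 1/(24.0) − 1/(11.0) = -0.04924, so d_i1 = -20.31 cm; m₁ = −d_i1/d_o1 = +1.846.
d_o2 = 66.9 − (-20.31) = 87.21 cm.
Lens 2: 1/d_i2 = 1/(23.0) − 1/(87.21) = 0.03201, so d_i2 = 31.24 cm; m₂ = −d_i2/d_o2 = -0.3582.
m = m₁·m₂ = (+1.846)(-0.3582) = -0.661.

m = -0.661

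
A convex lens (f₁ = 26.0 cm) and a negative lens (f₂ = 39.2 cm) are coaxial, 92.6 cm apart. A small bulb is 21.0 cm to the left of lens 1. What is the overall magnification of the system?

m = +0.846

Lens 1: 1/d_i1 = 1/(26.0) − 1/(21.0) = -0.009158, so d_i1 = -109.2 cm; m₁ = −d_i1/d_o1 = +5.200.
d_o2 = 92.6 − (-109.2) = 201.8 cm.
f₂ = −39.2 cm (diverging).
Lens 2: 1/d_i2 = 1/(-39.2) − 1/(201.8) = -0.03047, so d_i2 = -32.82 cm; m₂ = −d_i2/d_o2 = +0.1627.
m = m₁·m₂ = (+5.200)(+0.1627) = +0.846.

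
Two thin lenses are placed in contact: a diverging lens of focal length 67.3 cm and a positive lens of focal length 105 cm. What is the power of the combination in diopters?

P₁ = 1/f₁ = 1/(-0.673 m) = -1.486 D; P₂ = 1/f₂ = 1/(1.05 m) = +0.9524 D.
For thin lenses in contact, P = P₁ + P₂ = (-1.486) + (+0.9524) = -0.534 D.

P = -0.534 D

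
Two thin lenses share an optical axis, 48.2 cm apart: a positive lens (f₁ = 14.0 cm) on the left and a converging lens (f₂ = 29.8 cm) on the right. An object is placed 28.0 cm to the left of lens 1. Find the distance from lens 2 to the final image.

Lens 1: 1/d_i1 = 1/f₁ − 1/d_o1 = 1/(14.0) − 1/(28.0) = 0.03571, so d_i1 = 28.00 cm.
The intermediate image is 28.00 cm to the right of lens 1, which is 48.2 − (28.00) = 20.20 cm to the left of lens 2, so d_o2 = +20.20 cm.
Lens 2: 1/d_i2 = 1/f₂ − 1/d_o2 = 1/(29.8) − 1/(20.20) = -0.01595, so d_i2 = -62.7 cm.
The final image is virtual, 62.7 cm to the left of lens 2 (overall magnification ≈ -3.1).

62.7 cm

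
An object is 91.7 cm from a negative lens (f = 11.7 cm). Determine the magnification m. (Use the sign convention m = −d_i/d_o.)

m = +0.113

For a negative lens, f = -11.7 cm.
1/d_i = 1/f − 1/d_o = 1/(-11.70) − 1/(91.7) = -0.09638, so d_i = -10.38 cm.
m = −d_i/d_o = −(-10.38)/(91.7) = +0.113.
The image is virtual, upright and reduced, on the same side as the object.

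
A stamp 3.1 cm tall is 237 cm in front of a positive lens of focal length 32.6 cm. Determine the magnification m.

m = -0.159

1/d_i = 1/f − 1/d_o = 1/(32.60) − 1/(237) = 0.02646, so d_i = 37.80 cm.
m = −d_i/d_o = −(37.80)/(237) = -0.159.
The image is real, inverted and reduced, on the far side of the lens.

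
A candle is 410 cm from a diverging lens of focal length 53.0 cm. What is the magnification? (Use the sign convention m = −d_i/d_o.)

For a diverging lens, f = -53.0 cm.
1/d_i = 1/f − 1/d_o = 1/(-53.00) − 1/(410) = -0.02131, so d_i = -46.93 cm.
m = −d_i/d_o = −(-46.93)/(410) = +0.114.
The image is virtual, upright and reduced, on the same side as the object.

m = +0.114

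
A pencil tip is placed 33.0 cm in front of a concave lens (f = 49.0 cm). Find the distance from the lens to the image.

19.7 cm

For a concave lens, f = -49.0 cm.
Thin-lens equation: 1/v = 1/f − 1/u = 1/(-49.00) − 1/(33.0) = -0.02041 − 0.03030 = -0.05071, so v = -19.7 cm.
The image is virtual, upright and reduced, on the same side as the object.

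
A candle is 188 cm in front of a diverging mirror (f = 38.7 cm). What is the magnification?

For a diverging mirror, f = -38.7 cm.
1/d_i = 1/f − 1/d_o = 1/(-38.70) − 1/(188) = -0.03116, so d_i = -32.09 cm.
m = −d_i/d_o = −(-32.09)/(188) = +0.171.
The image is virtual, upright and reduced, behind the mirror.

m = +0.171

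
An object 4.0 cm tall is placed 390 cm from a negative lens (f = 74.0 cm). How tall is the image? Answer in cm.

For a negative lens, f = -74.0 cm.
1/d_i = 1/f − 1/d_o = 1/(-74.00) − 1/(390) = -0.01608, so d_i = -62.20 cm.
m = −d_i/d_o = +0.1595.
|h_i| = |m|·h_o = 0.1595 × 4.0 = 0.638 cm. The image is virtual, upright and reduced, on the same side as the object.

0.638 cm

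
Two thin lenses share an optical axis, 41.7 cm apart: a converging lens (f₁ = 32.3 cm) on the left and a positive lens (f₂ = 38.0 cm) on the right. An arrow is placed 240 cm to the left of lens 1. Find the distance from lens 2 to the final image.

4.95 cm

Lens 1: 1/d_i1 = 1/f₁ − 1/d_o1 = 1/(32.3) − 1/(240) = 0.02679, so d_i1 = 37.32 cm.
The intermediate image is 37.32 cm to the right of lens 1, which is 41.7 − (37.32) = 4.380 cm to the left of lens 2, so d_o2 = +4.380 cm.
Lens 2: 1/d_i2 = 1/f₂ − 1/d_o2 = 1/(38.0) − 1/(4.380) = -0.2020, so d_i2 = -4.95 cm.
The final image is virtual, 4.95 cm to the left of lens 2 (overall magnification ≈ -0.18).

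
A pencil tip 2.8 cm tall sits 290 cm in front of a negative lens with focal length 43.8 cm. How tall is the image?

For a negative lens, f = -43.8 cm.
1/d_i = 1/f − 1/d_o = 1/(-43.80) − 1/(290) = -0.02628, so d_i = -38.05 cm.
m = −d_i/d_o = +0.1312.
|h_i| = |m|·h_o = 0.1312 × 2.8 = 0.367 cm. The image is virtual, upright and reduced, on the same side as the object.

0.367 cm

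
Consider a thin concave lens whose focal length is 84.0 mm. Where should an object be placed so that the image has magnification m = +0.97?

2.60 mm

For a concave lens, f = -84.0 mm.
m = −d_i/d_o ⇒ d_i = −m·d_o.
1/f = 1/d_o + 1/d_i = 1/d_o − 1/(m·d_o) = (1 − 1/m)/d_o, so d_o = f(1 − 1/m) = (-84.00)(1 − 1/(+0.97)) = 2.60 mm.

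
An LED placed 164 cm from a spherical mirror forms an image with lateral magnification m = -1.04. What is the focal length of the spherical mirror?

m = −d_i/d_o ⇒ d_i = −m·d_o = −(-1.04)·(164) = 170.6 cm.
1/f = 1/d_o + 1/d_i = 1/(164) + 1/(170.6) = 0.01196, so f = 83.6 cm.
Since f is positive, the spherical mirror is concave.

f = 83.6 cm (concave)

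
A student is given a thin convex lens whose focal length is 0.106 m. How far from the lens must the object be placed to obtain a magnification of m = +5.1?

m = −d_i/d_o ⇒ d_i = −m·d_o.
1/f = 1/d_o + 1/d_i = 1/d_o − 1/(m·d_o) = (1 − 1/m)/d_o, so d_o = f(1 − 1/m) = (0.1060)(1 − 1/(+5.1)) = 0.0852 m.

0.0852 m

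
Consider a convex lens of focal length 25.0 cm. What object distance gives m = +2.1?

m = −d_i/d_o ⇒ d_i = −m·d_o.
1/f = 1/d_o + 1/d_i = 1/d_o − 1/(m·d_o) = (1 − 1/m)/d_o, so d_o = f(1 − 1/m) = (25.00)(1 − 1/(+2.1)) = 13.1 cm.

13.1 cm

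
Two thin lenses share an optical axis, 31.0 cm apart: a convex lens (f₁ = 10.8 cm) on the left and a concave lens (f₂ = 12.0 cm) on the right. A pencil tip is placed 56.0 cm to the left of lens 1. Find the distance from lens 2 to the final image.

Lens 1: 1/d_i1 = 1/f₁ − 1/d_o1 = 1/(10.8) − 1/(56.0) = 0.07474, so d_i1 = 13.38 cm.
The intermediate image is 13.38 cm to the right of lens 1, which is 31.0 − (13.38) = 17.62 cm to the left of lens 2, so d_o2 = +17.62 cm.
Lens 2 is diverging, so f₂ = −12.0 cm.
Lens 2: 1/d_i2 = 1/f₂ − 1/d_o2 = 1/(-12.0) − 1/(17.62) = -0.1401, so d_i2 = -7.14 cm.
The final image is virtual, 7.14 cm to the left of lens 2 (overall magnification ≈ -0.097).

7.14 cm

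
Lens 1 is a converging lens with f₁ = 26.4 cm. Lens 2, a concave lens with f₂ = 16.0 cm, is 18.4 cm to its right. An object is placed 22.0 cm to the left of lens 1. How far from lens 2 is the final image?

14.5 cm

Lens 1: 1/d_i1 = 1/f₁ − 1/d_o1 = 1/(26.4) − 1/(22.0) = -0.007576, so d_i1 = -132.0 cm.
The intermediate image is 132.0 cm to the left of lens 1 (virtual), which is 18.4 − (-132.0) = 150.4 cm to the left of lens 2, so d_o2 = +150.4 cm.
Lens 2 is diverging, so f₂ = −16.0 cm.
Lens 2: 1/d_i2 = 1/f₂ − 1/d_o2 = 1/(-16.0) − 1/(150.4) = -0.06915, so d_i2 = -14.5 cm.
The final image is virtual, 14.5 cm to the left of lens 2 (overall magnification ≈ 0.58).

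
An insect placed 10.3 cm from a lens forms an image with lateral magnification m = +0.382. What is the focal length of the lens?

f = -6.37 cm (diverging)

m = −d_i/d_o ⇒ d_i = −m·d_o = −(+0.382)·(10.3) = -3.935 cm.
1/f = 1/d_o + 1/d_i = 1/(10.3) + 1/(-3.935) = -0.1570, so f = -6.37 cm.
Since f is negative, the lens is diverging.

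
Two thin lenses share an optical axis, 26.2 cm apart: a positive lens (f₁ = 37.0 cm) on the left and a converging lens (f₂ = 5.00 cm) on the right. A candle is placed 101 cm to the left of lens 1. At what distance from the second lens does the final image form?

Lens 1: 1/d_i1 = 1/f₁ − 1/d_o1 = 1/(37.0) − 1/(101) = 0.01713, so d_i1 = 58.39 cm.
The intermediate image is 58.39 cm to the right of lens 1, which lies 32.19 cm to the right of lens 2 — a virtual object — so d_o2 = −32.19 cm.
Lens 2: 1/d_i2 = 1/f₂ − 1/d_o2 = 1/(5.00) − 1/(-32.19) = 0.2311, so d_i2 = 4.33 cm.
The final image is real, 4.33 cm to the right of lens 2 (overall magnification ≈ -0.078).

4.33 cm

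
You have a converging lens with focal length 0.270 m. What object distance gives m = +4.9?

0.215 m

m = −d_i/d_o ⇒ d_i = −m·d_o.
1/f = 1/d_o + 1/d_i = 1/d_o − 1/(m·d_o) = (1 − 1/m)/d_o, so d_o = f(1 − 1/m) = (0.2700)(1 − 1/(+4.9)) = 0.215 m.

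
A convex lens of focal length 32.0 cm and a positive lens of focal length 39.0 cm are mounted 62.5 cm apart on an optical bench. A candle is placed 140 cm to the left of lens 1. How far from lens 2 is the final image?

45.6 cm

Lens 1: 1/d_i1 = 1/f₁ − 1/d_o1 = 1/(32.0) − 1/(140) = 0.02411, so d_i1 = 41.48 cm.
The intermediate image is 41.48 cm to the right of lens 1, which is 62.5 − (41.48) = 21.02 cm to the left of lens 2, so d_o2 = +21.02 cm.
Lens 2: 1/d_i2 = 1/f₂ − 1/d_o2 = 1/(39.0) − 1/(21.02) = -0.02193, so d_i2 = -45.6 cm.
The final image is virtual, 45.6 cm to the left of lens 2 (overall magnification ≈ -0.64).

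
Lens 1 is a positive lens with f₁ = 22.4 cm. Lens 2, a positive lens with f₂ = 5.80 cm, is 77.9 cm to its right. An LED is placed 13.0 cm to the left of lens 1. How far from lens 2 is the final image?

6.13 cm

Lens 1: 1/d_i1 = 1/f₁ − 1/d_o1 = 1/(22.4) − 1/(13.0) = -0.03228, so d_i1 = -30.98 cm.
The intermediate image is 30.98 cm to the left of lens 1 (virtual), which is 77.9 − (-30.98) = 108.9 cm to the left of lens 2, so d_o2 = +108.9 cm.
Lens 2: 1/d_i2 = 1/f₂ − 1/d_o2 = 1/(5.80) − 1/(108.9) = 0.1632, so d_i2 = 6.13 cm.
The final image is real, 6.13 cm to the right of lens 2 (overall magnification ≈ -0.13).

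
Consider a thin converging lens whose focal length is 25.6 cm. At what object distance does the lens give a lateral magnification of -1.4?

m = −d_i/d_o ⇒ d_i = −m·d_o.
1/f = 1/d_o + 1/d_i = 1/d_o − 1/(m·d_o) = (1 − 1/m)/d_o, so d_o = f(1 − 1/m) = (25.60)(1 − 1/(-1.4)) = 43.9 cm.

43.9 cm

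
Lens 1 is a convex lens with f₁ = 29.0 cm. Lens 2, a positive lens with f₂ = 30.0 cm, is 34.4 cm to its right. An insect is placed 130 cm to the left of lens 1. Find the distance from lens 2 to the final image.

Lens 1: 1/d_i1 = 1/f₁ − 1/d_o1 = 1/(29.0) − 1/(130) = 0.02679, so d_i1 = 37.33 cm.
The intermediate image is 37.33 cm to the right of lens 1, which lies 2.930 cm to the right of lens 2 — a virtual object — so d_o2 = −2.930 cm.
Lens 2: 1/d_i2 = 1/f₂ − 1/d_o2 = 1/(30.0) − 1/(-2.930) = 0.3746, so d_i2 = 2.67 cm.
The final image is real, 2.67 cm to the right of lens 2 (overall magnification ≈ -0.26).

2.67 cm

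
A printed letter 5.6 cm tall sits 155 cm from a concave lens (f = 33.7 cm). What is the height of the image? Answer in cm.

1.00 cm

For a concave lens, f = -33.7 cm.
1/d_i = 1/f − 1/d_o = 1/(-33.70) − 1/(155) = -0.03613, so d_i = -27.68 cm.
m = −d_i/d_o = +0.1786.
|h_i| = |m|·h_o = 0.1786 × 5.6 = 1.00 cm. The image is virtual, upright and reduced, on the same side as the object.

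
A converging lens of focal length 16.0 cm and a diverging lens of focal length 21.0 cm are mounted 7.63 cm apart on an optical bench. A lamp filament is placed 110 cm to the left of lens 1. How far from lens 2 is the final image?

23.5 cm

Lens 1: 1/d_i1 = 1/f₁ − 1/d_o1 = 1/(16.0) − 1/(110) = 0.05341, so d_i1 = 18.72 cm.
The intermediate image is 18.72 cm to the right of lens 1, which lies 11.09 cm to the right of lens 2 — a virtual object — so d_o2 = −11.09 cm.
Lens 2 is diverging, so f₂ = −21.0 cm.
Lens 2: 1/d_i2 = 1/f₂ − 1/d_o2 = 1/(-21.0) − 1/(-11.09) = 0.04255, so d_i2 = 23.5 cm.
The final image is real, 23.5 cm to the right of lens 2 (overall magnification ≈ -0.36).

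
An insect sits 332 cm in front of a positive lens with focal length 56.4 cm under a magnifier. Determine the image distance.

67.9 cm

Lens equation: 1/q = 1/f − 1/p = 1/(56.40) − 1/(332) = 0.01773 − 0.003012 = 0.01472, so q = 67.9 cm.
The image is real, inverted and reduced, on the far side of the lens.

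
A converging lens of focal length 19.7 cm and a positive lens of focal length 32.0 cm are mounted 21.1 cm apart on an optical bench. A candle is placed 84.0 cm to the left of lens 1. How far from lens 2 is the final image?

4.05 cm

Lens 1: 1/d_i1 = 1/f₁ − 1/d_o1 = 1/(19.7) − 1/(84.0) = 0.03886, so d_i1 = 25.74 cm.
The intermediate image is 25.74 cm to the right of lens 1, which lies 4.640 cm to the right of lens 2 — a virtual object — so d_o2 = −4.640 cm.
Lens 2: 1/d_i2 = 1/f₂ − 1/d_o2 = 1/(32.0) − 1/(-4.640) = 0.2468, so d_i2 = 4.05 cm.
The final image is real, 4.05 cm to the right of lens 2 (overall magnification ≈ -0.27).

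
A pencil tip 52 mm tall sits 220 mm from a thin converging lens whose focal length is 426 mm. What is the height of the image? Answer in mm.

1/d_i = 1/f − 1/d_o = 1/(426.0) − 1/(220) = -0.002198, so d_i = -455.0 mm.
m = −d_i/d_o = +2.068.
|h_i| = |m|·h_o = 2.068 × 52 = 108 mm. The image is virtual, upright and enlarged, on the same side as the object.

108 mm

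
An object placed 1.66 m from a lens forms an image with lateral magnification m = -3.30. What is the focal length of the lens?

m = −d_i/d_o ⇒ d_i = −m·d_o = −(-3.30)·(1.66) = 5.478 m.
1/f = 1/d_o + 1/d_i = 1/(1.66) + 1/(5.478) = 0.7850, so f = 1.27 m.
Since f is positive, the lens is converging.

f = 1.27 m (converging)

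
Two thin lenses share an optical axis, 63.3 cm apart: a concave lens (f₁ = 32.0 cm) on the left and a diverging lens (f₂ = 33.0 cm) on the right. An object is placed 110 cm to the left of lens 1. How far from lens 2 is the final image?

Lens 1 is diverging, so f₁ = −32.0 cm.
Lens 1: 1/d_i1 = 1/f₁ − 1/d_o1 = 1/(-32.0) − 1/(110) = -0.04034, so d_i1 = -24.79 cm.
The intermediate image is 24.79 cm to the left of lens 1 (virtual), which is 63.3 − (-24.79) = 88.09 cm to the left of lens 2, so d_o2 = +88.09 cm.
Lens 2 is diverging, so f₂ = −33.0 cm.
Lens 2: 1/d_i2 = 1/f₂ − 1/d_o2 = 1/(-33.0) − 1/(88.09) = -0.04166, so d_i2 = -24.0 cm.
The final image is virtual, 24.0 cm to the left of lens 2 (overall magnification ≈ 0.061).

24.0 cm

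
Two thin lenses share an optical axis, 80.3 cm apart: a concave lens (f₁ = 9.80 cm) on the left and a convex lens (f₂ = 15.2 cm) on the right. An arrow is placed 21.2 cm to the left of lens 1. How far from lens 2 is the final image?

18.4 cm

Lens 1 is diverging, so f₁ = −9.80 cm.
Lens 1: 1/d_i1 = 1/f₁ − 1/d_o1 = 1/(-9.80) − 1/(21.2) = -0.1492, so d_i1 = -6.702 cm.
The intermediate image is 6.702 cm to the left of lens 1 (virtual), which is 80.3 − (-6.702) = 87.00 cm to the left of lens 2, so d_o2 = +87.00 cm.
Lens 2: 1/d_i2 = 1/f₂ − 1/d_o2 = 1/(15.2) − 1/(87.00) = 0.05430, so d_i2 = 18.4 cm.
The final image is real, 18.4 cm to the right of lens 2 (overall magnification ≈ -0.067).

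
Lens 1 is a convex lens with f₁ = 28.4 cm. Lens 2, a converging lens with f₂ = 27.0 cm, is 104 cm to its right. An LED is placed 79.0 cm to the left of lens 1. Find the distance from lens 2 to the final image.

Lens 1: 1/d_i1 = 1/f₁ − 1/d_o1 = 1/(28.4) − 1/(79.0) = 0.02255, so d_i1 = 44.34 cm.
The intermediate image is 44.34 cm to the right of lens 1, which is 104 − (44.34) = 59.66 cm to the left of lens 2, so d_o2 = +59.66 cm.
Lens 2: 1/d_i2 = 1/f₂ − 1/d_o2 = 1/(27.0) − 1/(59.66) = 0.02028, so d_i2 = 49.3 cm.
The final image is real, 49.3 cm to the right of lens 2 (overall magnification ≈ 0.46).

49.3 cm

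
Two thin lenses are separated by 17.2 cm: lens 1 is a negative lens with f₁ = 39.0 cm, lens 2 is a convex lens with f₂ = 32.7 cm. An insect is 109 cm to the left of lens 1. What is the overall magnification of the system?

f₁ = −39.0 cm (diverging).
Lens 1: 1/d_i1 = 1/(-39.0) − 1/(109) = -0.03482, so d_i1 = -28.72 cm; m₁ = −d_i1/d_o1 = +0.2635.
d_o2 = 17.2 − (-28.72) = 45.92 cm.
Lens 2: 1/d_i2 = 1/(32.7) − 1/(45.92) = 0.008804, so d_i2 = 113.6 cm; m₂ = −d_i2/d_o2 = -2.474.
m = m₁·m₂ = (+0.2635)(-2.474) = -0.652.

m = -0.652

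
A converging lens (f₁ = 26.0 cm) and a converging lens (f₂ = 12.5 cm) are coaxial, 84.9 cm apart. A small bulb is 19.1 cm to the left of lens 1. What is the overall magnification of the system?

Lens 1: 1/d_i1 = 1/(26.0) − 1/(19.1) = -0.01389, so d_i1 = -71.97 cm; m₁ = −d_i1/d_o1 = +3.768.
d_o2 = 84.9 − (-71.97) = 156.9 cm.
Lens 2: 1/d_i2 = 1/(12.5) − 1/(156.9) = 0.07363, so d_i2 = 13.58 cm; m₂ = −d_i2/d_o2 = -0.08657.
m = m₁·m₂ = (+3.768)(-0.08657) = -0.326.

m = -0.326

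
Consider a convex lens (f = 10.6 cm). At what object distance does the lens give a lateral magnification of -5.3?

12.6 cm

m = −d_i/d_o ⇒ d_i = −m·d_o.
1/f = 1/d_o + 1/d_i = 1/d_o − 1/(m·d_o) = (1 − 1/m)/d_o, so d_o = f(1 − 1/m) = (10.60)(1 − 1/(-5.3)) = 12.6 cm.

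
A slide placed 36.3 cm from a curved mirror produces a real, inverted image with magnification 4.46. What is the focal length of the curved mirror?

m = −d_i/d_o ⇒ d_i = −m·d_o = −(-4.46)·(36.3) = 161.9 cm.
1/f = 1/d_o + 1/d_i = 1/(36.3) + 1/(161.9) = 0.03372, so f = 29.7 cm.
Since f is positive, the curved mirror is concave.

f = 29.7 cm (concave)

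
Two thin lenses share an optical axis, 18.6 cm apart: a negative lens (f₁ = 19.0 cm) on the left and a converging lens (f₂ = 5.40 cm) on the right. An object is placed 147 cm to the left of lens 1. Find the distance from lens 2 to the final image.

Lens 1 is diverging, so f₁ = −19.0 cm.
Lens 1: 1/d_i1 = 1/f₁ − 1/d_o1 = 1/(-19.0) − 1/(147) = -0.05943, so d_i1 = -16.83 cm.
The intermediate image is 16.83 cm to the left of lens 1 (virtual), which is 18.6 − (-16.83) = 35.43 cm to the left of lens 2, so d_o2 = +35.43 cm.
Lens 2: 1/d_i2 = 1/f₂ − 1/d_o2 = 1/(5.40) − 1/(35.43) = 0.1570, so d_i2 = 6.37 cm.
The final image is real, 6.37 cm to the right of lens 2 (overall magnification ≈ -0.021).

6.37 cm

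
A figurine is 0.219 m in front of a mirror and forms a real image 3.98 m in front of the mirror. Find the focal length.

Real image ⇒ d_i = +3.98 m.
1/f = 1/d_o + 1/d_i = 1/(0.219) + 1/(3.98) = 4.817, so f = 0.208 m.
Since f is positive, the mirror is concave.

f = 0.208 m (concave)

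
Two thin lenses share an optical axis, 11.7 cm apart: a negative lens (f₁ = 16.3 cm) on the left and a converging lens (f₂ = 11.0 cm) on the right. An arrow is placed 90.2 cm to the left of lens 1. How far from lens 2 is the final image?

19.3 cm

Lens 1 is diverging, so f₁ = −16.3 cm.
Lens 1: 1/d_i1 = 1/f₁ − 1/d_o1 = 1/(-16.3) − 1/(90.2) = -0.07244, so d_i1 = -13.81 cm.
The intermediate image is 13.81 cm to the left of lens 1 (virtual), which is 11.7 − (-13.81) = 25.51 cm to the left of lens 2, so d_o2 = +25.51 cm.
Lens 2: 1/d_i2 = 1/f₂ − 1/d_o2 = 1/(11.0) − 1/(25.51) = 0.05171, so d_i2 = 19.3 cm.
The final image is real, 19.3 cm to the right of lens 2 (overall magnification ≈ -0.12).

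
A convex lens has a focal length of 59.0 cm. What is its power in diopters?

P = +1.69 D

f = 59.0 cm = 0.590 m.
P = 1/f = 1/(0.590 m) = +1.69 D.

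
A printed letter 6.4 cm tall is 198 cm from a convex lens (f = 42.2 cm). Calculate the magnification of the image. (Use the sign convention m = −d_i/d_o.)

m = -0.271

1/d_i = 1/f − 1/d_o = 1/(42.20) − 1/(198) = 0.01865, so d_i = 53.63 cm.
m = −d_i/d_o = −(53.63)/(198) = -0.271.
The image is real, inverted and reduced, on the far side of the lens.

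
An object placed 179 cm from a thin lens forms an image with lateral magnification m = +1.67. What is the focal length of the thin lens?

m = −d_i/d_o ⇒ d_i = −m·d_o = −(+1.67)·(179) = -298.9 cm.
1/f = 1/d_o + 1/d_i = 1/(179) + 1/(-298.9) = 0.002241, so f = 446 cm.
Since f is positive, the thin lens is converging.

f = 446 cm (converging)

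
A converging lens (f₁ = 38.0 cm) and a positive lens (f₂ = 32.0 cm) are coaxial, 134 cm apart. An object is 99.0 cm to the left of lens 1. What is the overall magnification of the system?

Lens 1: 1/d_i1 = 1/(38.0) − 1/(99.0) = 0.01621, so d_i1 = 61.67 cm; m₁ = −d_i1/d_o1 = -0.6229.
d_o2 = 134 − (61.67) = 72.33 cm.
Lens 2: 1/d_i2 = 1/(32.0) − 1/(72.33) = 0.01742, so d_i2 = 57.39 cm; m₂ = −d_i2/d_o2 = -0.7935.
m = m₁·m₂ = (-0.6229)(-0.7935) = +0.494.

m = +0.494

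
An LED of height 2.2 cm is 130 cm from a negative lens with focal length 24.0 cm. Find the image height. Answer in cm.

0.343 cm

For a negative lens, f = -24.0 cm.
1/d_i = 1/f − 1/d_o = 1/(-24.00) − 1/(130) = -0.04936, so d_i = -20.26 cm.
m = −d_i/d_o = +0.1558.
|h_i| = |m|·h_o = 0.1558 × 2.2 = 0.343 cm. The image is virtual, upright and reduced, on the same side as the object.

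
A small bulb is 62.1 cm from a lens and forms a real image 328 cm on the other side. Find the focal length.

f = 52.2 cm (converging)

Real image ⇒ d_i = +328 cm.
1/f = 1/d_o + 1/d_i = 1/(62.1) + 1/(328) = 0.01915, so f = 52.2 cm.
Since f is positive, the lens is converging.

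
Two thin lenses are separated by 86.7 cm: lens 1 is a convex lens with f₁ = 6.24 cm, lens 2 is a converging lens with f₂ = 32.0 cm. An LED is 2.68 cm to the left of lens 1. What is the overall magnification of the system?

m = -0.944

Lens 1: 1/d_i1 = 1/(6.24) − 1/(2.68) = -0.2129, so d_i1 = -4.698 cm; m₁ = −d_i1/d_o1 = +1.753.
d_o2 = 86.7 − (-4.698) = 91.40 cm.
Lens 2: 1/d_i2 = 1/(32.0) − 1/(91.40) = 0.02031, so d_i2 = 49.24 cm; m₂ = −d_i2/d_o2 = -0.5387.
m = m₁·m₂ = (+1.753)(-0.5387) = -0.944.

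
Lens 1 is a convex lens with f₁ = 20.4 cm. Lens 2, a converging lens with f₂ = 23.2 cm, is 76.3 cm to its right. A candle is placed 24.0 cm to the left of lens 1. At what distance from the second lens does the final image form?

Lens 1: 1/d_i1 = 1/f₁ − 1/d_o1 = 1/(20.4) − 1/(24.0) = 0.007353, so d_i1 = 136.0 cm.
The intermediate image is 136.0 cm to the right of lens 1, which lies 59.70 cm to the right of lens 2 — a virtual object — so d_o2 = −59.70 cm.
Lens 2: 1/d_i2 = 1/f₂ − 1/d_o2 = 1/(23.2) − 1/(-59.70) = 0.05985, so d_i2 = 16.7 cm.
The final image is real, 16.7 cm to the right of lens 2 (overall magnification ≈ -1.6).

16.7 cm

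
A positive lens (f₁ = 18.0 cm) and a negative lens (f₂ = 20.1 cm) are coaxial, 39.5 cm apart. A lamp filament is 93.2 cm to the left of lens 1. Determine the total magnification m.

m = -0.129

Lens 1: 1/d_i1 = 1/(18.0) − 1/(93.2) = 0.04483, so d_i1 = 22.31 cm; m₁ = −d_i1/d_o1 = -0.2394.
d_o2 = 39.5 − (22.31) = 17.19 cm.
f₂ = −20.1 cm (diverging).
Lens 2: 1/d_i2 = 1/(-20.1) − 1/(17.19) = -0.1079, so d_i2 = -9.266 cm; m₂ = −d_i2/d_o2 = +0.5390.
m = m₁·m₂ = (-0.2394)(+0.5390) = -0.129.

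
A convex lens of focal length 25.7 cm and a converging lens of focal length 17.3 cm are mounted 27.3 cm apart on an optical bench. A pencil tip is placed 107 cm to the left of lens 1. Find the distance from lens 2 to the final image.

4.74 cm

Lens 1: 1/d_i1 = 1/f₁ − 1/d_o1 = 1/(25.7) − 1/(107) = 0.02956, so d_i1 = 33.82 cm.
The intermediate image is 33.82 cm to the right of lens 1, which lies 6.520 cm to the right of lens 2 — a virtual object — so d_o2 = −6.520 cm.
Lens 2: 1/d_i2 = 1/f₂ − 1/d_o2 = 1/(17.3) − 1/(-6.520) = 0.2112, so d_i2 = 4.74 cm.
The final image is real, 4.74 cm to the right of lens 2 (overall magnification ≈ -0.23).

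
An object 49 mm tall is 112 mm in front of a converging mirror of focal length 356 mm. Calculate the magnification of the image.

m = +1.46

1/d_i = 1/f − 1/d_o = 1/(356.0) − 1/(112) = -0.006120, so d_i = -163.4 mm.
m = −d_i/d_o = −(-163.4)/(112) = +1.46.
The image is virtual, upright and enlarged, behind the mirror.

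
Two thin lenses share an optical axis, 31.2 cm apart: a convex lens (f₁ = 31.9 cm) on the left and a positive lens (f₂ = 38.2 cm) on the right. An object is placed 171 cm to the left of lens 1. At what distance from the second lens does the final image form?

Lens 1: 1/d_i1 = 1/f₁ − 1/d_o1 = 1/(31.9) − 1/(171) = 0.02550, so d_i1 = 39.22 cm.
The intermediate image is 39.22 cm to the right of lens 1, which lies 8.020 cm to the right of lens 2 — a virtual object — so d_o2 = −8.020 cm.
Lens 2: 1/d_i2 = 1/f₂ − 1/d_o2 = 1/(38.2) − 1/(-8.020) = 0.1509, so d_i2 = 6.63 cm.
The final image is real, 6.63 cm to the right of lens 2 (overall magnification ≈ -0.19).

6.63 cm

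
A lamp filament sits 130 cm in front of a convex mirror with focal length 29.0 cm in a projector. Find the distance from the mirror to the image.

23.7 cm

For a convex mirror, f = -29.0 cm.
Mirror equation: 1/v = 1/f − 1/u = 1/(-29.00) − 1/(130) = -0.03448 − 0.007692 = -0.04218, so v = -23.7 cm.
The image is virtual, upright and reduced, behind the mirror.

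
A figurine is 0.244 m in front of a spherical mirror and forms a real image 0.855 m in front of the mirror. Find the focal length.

Real image ⇒ d_i = +0.855 m.
1/f = 1/d_o + 1/d_i = 1/(0.244) + 1/(0.855) = 5.268, so f = 0.190 m.
Since f is positive, the spherical mirror is concave.

f = 0.190 m (concave)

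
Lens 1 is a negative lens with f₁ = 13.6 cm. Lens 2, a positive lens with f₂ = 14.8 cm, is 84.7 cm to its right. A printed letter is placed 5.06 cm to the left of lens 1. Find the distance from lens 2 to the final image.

17.8 cm

Lens 1 is diverging, so f₁ = −13.6 cm.
Lens 1: 1/d_i1 = 1/f₁ − 1/d_o1 = 1/(-13.6) − 1/(5.06) = -0.2712, so d_i1 = -3.688 cm.
The intermediate image is 3.688 cm to the left of lens 1 (virtual), which is 84.7 − (-3.688) = 88.39 cm to the left of lens 2, so d_o2 = +88.39 cm.
Lens 2: 1/d_i2 = 1/f₂ − 1/d_o2 = 1/(14.8) − 1/(88.39) = 0.05625, so d_i2 = 17.8 cm.
The final image is real, 17.8 cm to the right of lens 2 (overall magnification ≈ -0.15).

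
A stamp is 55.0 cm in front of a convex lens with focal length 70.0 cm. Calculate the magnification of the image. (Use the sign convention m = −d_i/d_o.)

1/d_i = 1/f − 1/d_o = 1/(70.00) − 1/(55.0) = -0.003896, so d_i = -256.7 cm.
m = −d_i/d_o = −(-256.7)/(55.0) = +4.67.
The image is virtual, upright and enlarged, on the same side as the object.

m = +4.67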